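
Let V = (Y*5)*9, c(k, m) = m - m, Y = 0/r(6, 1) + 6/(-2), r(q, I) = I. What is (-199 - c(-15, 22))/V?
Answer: 199/135 ≈ 1.4741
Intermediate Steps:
Y = -3 (Y = 0/1 + 6/(-2) = 0*1 + 6*(-1/2) = 0 - 3 = -3)
c(k, m) = 0
V = -135 (V = -3*5*9 = -15*9 = -135)
(-199 - c(-15, 22))/V = (-199 - 1*0)/(-135) = (-199 + 0)*(-1/135) = -199*(-1/135) = 199/135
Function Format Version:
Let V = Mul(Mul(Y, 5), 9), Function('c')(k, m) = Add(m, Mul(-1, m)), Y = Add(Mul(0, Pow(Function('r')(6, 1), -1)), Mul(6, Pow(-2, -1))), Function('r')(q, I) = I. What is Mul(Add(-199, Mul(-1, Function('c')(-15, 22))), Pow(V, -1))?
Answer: Rational(199, 135) ≈ 1.4741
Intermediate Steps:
Y = -3 (Y = Add(Mul(0, Pow(1, -1)), Mul(6, Pow(-2, -1))) = Add(Mul(0, 1), Mul(6, Rational(-1, 2))) = Add(0, -3) = -3)
Function('c')(k, m) = 0
V = -135 (V = Mul(Mul(-3, 5), 9) = Mul(-15, 9) = -135)
Mul(Add(-199, Mul(-1, Function('c')(-15, 22))), Pow(V, -1)) = Mul(Add(-199, Mul(-1, 0)), Pow(-135, -1)) = Mul(Add(-199, 0), Rational(-1, 135)) = Mul(-199, Rational(-1, 135)) = Rational(199, 135)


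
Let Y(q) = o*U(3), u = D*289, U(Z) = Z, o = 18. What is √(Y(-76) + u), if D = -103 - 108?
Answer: 5*I*√2437 ≈ 246.83*I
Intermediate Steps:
D = -211
u = -60979 (u = -211*289 = -60979)
Y(q) = 54 (Y(q) = 18*3 = 54)
√(Y(-76) + u) = √(54 - 60979) = √(-60925) = 5*I*√2437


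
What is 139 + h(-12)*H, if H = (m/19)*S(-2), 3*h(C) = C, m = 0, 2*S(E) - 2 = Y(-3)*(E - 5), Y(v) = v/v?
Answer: 139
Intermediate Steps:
Y(v) = 1
S(E) = -3/2 + E/2 (S(E) = 1 + (1*(E - 5))/2 = 1 + (1*(-5 + E))/2 = 1 + (-5 + E)/2 = 1 + (-5/2 + E/2) = -3/2 + E/2)
h(C) = C/3
H = 0 (H = (0/19)*(-3/2 + (½)*(-2)) = (0*(1/19))*(-3/2 - 1) = 0*(-5/2) = 0)
139 + h(-12)*H = 139 + ((⅓)*(-12))*0 = 139 - 4*0 = 139 + 0 = 139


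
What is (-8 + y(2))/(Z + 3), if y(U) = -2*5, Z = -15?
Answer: 3/2 ≈ 1.5000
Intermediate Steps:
y(U) = -10
(-8 + y(2))/(Z + 3) = (-8 - 10)/(-15 + 3) = -18/(-12) = -18*(-1/12) = 3/2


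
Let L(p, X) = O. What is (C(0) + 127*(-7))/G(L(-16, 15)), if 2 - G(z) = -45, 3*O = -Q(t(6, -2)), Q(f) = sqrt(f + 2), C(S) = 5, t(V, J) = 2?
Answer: -884/47 ≈ -18.809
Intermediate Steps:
Q(f) = sqrt(2 + f)
O = -2/3 (O = (-sqrt(2 + 2))/3 = (-sqrt(4))/3 = (-1*2)/3 = (1/3)*(-2) = -2/3 ≈ -0.66667)
L(p, X) = -2/3
G(z) = 47 (G(z) = 2 - 1*(-45) = 2 + 45 = 47)
(C(0) + 127*(-7))/G(L(-16, 15)) = (5 + 127*(-7))/47 = (5 - 889)*(1/47) = -884*1/47 = -884/47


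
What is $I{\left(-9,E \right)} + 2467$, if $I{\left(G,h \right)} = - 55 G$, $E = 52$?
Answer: $2962$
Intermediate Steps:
$I{\left(-9,E \right)} + 2467 = \left(-55\right) \left(-9\right) + 2467 = 495 + 2467 = 2962$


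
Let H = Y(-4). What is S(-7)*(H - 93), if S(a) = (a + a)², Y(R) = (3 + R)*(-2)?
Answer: -17836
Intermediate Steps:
Y(R) = -6 - 2*R
H = 2 (H = -6 - 2*(-4) = -6 + 8 = 2)
S(a) = 4*a² (S(a) = (2*a)² = 4*a²)
S(-7)*(H - 93) = (4*(-7)²)*(2 - 93) = (4*49)*(-91) = 196*(-91) = -17836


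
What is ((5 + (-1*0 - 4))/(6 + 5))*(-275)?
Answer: -25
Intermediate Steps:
((5 + (-1*0 - 4))/(6 + 5))*(-275) = ((5 + (0 - 4))/11)*(-275) = ((5 - 4)*(1/11))*(-275) = (1*(1/11))*(-275) = (1/11)*(-275) = -25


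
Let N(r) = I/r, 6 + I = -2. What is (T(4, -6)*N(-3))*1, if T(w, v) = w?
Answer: 32/3 ≈ 10.667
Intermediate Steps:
I = -8 (I = -6 - 2 = -8)
N(r) = -8/r
(T(4, -6)*N(-3))*1 = (4*(-8/(-3)))*1 = (4*(-8*(-⅓)))*1 = (4*(8/3))*1 = (32/3)*1 = 32/3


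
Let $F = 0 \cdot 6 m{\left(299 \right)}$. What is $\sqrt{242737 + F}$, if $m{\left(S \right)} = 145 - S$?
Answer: $\sqrt{242737} \approx 492.68$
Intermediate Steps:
$F = 0$ ($F = 0 \cdot 6 \left(145 - 299\right) = 0 \left(145 - 299\right) = 0 \left(-154\right) = 0$)
$\sqrt{242737 + F} = \sqrt{242737 + 0} = \sqrt{242737}$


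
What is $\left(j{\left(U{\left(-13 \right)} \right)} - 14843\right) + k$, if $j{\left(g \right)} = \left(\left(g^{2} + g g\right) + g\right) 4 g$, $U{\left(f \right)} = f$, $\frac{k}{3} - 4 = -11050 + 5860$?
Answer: $-47301$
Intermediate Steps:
$k = -15558$ ($k = 12 + 3 \left(-11050 + 5860\right) = 12 + 3 \left(-5190\right) = 12 - 15570 = -15558$)
$j{\left(g \right)} = g \left(4 g + 8 g^{2}\right)$ ($j{\left(g \right)} = \left(\left(g^{2} + g^{2}\right) + g\right) 4 g = \left(2 g^{2} + g\right) 4 g = \left(g + 2 g^{2}\right) 4 g = \left(4 g + 8 g^{2}\right) g = g \left(4 g + 8 g^{2}\right)$)
$\left(j{\left(U{\left(-13 \right)} \right)} - 14843\right) + k = \left(\left(-13\right)^{2} \left(4 + 8 \left(-13\right)\right) - 14843\right) - 15558 = \left(169 \left(4 - 104\right) - 14843\right) - 15558 = \left(169 \left(-100\right) - 14843\right) - 15558 = \left(-16900 - 14843\right) - 15558 = -31743 - 15558 = -47301$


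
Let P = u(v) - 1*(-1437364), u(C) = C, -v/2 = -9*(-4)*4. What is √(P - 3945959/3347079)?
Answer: √16099459880769063555/3347079 ≈ 1198.8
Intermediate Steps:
v = -288 (v = -2*(-9*(-4))*4 = -72*4 = -2*144 = -288)
P = 1437076 (P = -288 - 1*(-1437364) = -288 + 1437364 = 1437076)
√(P - 3945959/3347079) = √(1437076 - 3945959/3347079) = √(4810002955045/3347079) = √16099459880769063555/3347079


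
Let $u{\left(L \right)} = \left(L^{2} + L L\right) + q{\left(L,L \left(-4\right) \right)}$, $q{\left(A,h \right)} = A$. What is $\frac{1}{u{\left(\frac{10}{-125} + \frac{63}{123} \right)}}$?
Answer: $\frac{1050625}{846573} \approx 1.241$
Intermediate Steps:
$u{\left(L \right)} = L + 2 L^{2}$ ($u{\left(L \right)} = \left(L^{2} + L L\right) + L = \left(L^{2} + L^{2}\right) + L = 2 L^{2} + L = L + 2 L^{2}$)
$\frac{1}{u{\left(\frac{10}{-125} + \frac{63}{123} \right)}} = \frac{1}{\left(\frac{10}{-125} + \frac{63}{123}\right) \left(1 + 2 \left(\frac{10}{-125} + \frac{63}{123}\right)\right)} = \frac{1}{\left(10 \left(- \frac{1}{125}\right) + 63 \cdot \frac{1}{123}\right) \left(1 + 2 \left(10 \left(- \frac{1}{125}\right) + 63 \cdot \frac{1}{123}\right)\right)} = \frac{1}{\left(- \frac{2}{25} + \frac{21}{41}\right) \left(1 + 2 \left(- \frac{2}{25} + \frac{21}{41}\right)\right)} = \frac{1}{\frac{443}{1025} \left(1 + 2 \cdot \frac{443}{1025}\right)} = \frac{1}{\frac{443}{1025} \left(1 + \frac{886}{1025}\right)} = \frac{1}{\frac{443}{1025} \cdot \frac{1911}{1025}} = \frac{1}{\frac{846573}{1050625}} = \frac{1050625}{846573}$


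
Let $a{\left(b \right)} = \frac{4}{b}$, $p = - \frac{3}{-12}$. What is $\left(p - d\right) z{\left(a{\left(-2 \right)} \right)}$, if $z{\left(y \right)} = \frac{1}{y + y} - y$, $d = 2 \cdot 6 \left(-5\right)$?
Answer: $\frac{1687}{16} \approx 105.44$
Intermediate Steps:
$d = -60$ ($d = 12 \left(-5\right) = -60$)
$p = \frac{1}{4}$ ($p = \left(-3\right) \left(- \frac{1}{12}\right) = \frac{1}{4} \approx 0.25$)
$z{\left(y \right)} = \frac{1}{2 y} - y$
$\left(p - d\right) z{\left(a{\left(-2 \right)} \right)} = \left(\frac{1}{4} - -60\right) \left(\frac{1}{2 \frac{4}{-2}} - \frac{4}{-2}\right) = \left(\frac{1}{4} + 60\right) \left(\frac{1}{2 \cdot 4 \left(- \frac{1}{2}\right)} - 4 \left(- \frac{1}{2}\right)\right) = \frac{241 \left(\frac{1}{2 \left(-2\right)} - -2\right)}{4} = \frac{241 \left(\frac{1}{2} \left(- \frac{1}{2}\right) + 2\right)}{4} = \frac{241 \left(- \frac{1}{4} + 2\right)}{4} = \frac{241}{4} \cdot \frac{7}{4} = \frac{1687}{16}$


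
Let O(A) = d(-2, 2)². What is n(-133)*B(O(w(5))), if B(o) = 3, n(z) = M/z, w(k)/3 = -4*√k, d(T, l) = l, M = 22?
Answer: -66/133 ≈ -0.49624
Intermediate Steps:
w(k) = -12*√k (w(k) = 3*(-4*√k) = -12*√k)
O(A) = 4 (O(A) = 2² = 4)
n(z) = 22/z
n(-133)*B(O(w(5))) = (22/(-133))*3 = (22*(-1/133))*3 = -22/133*3 = -66/133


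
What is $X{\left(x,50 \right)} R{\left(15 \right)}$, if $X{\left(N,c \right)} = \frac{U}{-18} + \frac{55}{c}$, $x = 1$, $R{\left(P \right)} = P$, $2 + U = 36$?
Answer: $- \frac{71}{6} \approx -11.833$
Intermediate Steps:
$U = 34$ ($U = -2 + 36 = 34$)
$X{\left(N,c \right)} = - \frac{17}{9} + \frac{55}{c}$ ($X{\left(N,c \right)} = \frac{34}{-18} + \frac{55}{c} = 34 \left(- \frac{1}{18}\right) + \frac{55}{c} = - \frac{17}{9} + \frac{55}{c}$)
$X{\left(x,50 \right)} R{\left(15 \right)} = \left(- \frac{17}{9} + \frac{55}{50}\right) 15 = \left(- \frac{17}{9} + 55 \cdot \frac{1}{50}\right) 15 = \left(- \frac{17}{9} + \frac{11}{10}\right) 15 = \left(- \frac{71}{90}\right) 15 = - \frac{71}{6}$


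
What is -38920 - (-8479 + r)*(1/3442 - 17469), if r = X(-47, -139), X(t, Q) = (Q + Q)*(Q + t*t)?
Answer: -35111391584523/3442 ≈ -1.0201e+10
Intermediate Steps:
X(t, Q) = 2*Q*(Q + t²) (X(t, Q) = (2*Q)*(Q + t²) = 2*Q*(Q + t²))
r = -575460 (r = 2*(-139)*(-139 + (-47)²) = 2*(-139)*(-139 + 2209) = 2*(-139)*2070 = -575460)
-38920 - (-8479 + r)*(1/3442 - 17469) = -38920 - (-8479 - 575460)*(1/3442 - 17469) = -38920 - (-583939)*(1/3442 - 17469) = -38920 - (-583939)*(-60128297)/3442 = -38920 - 1*35111257621883/3442 = -38920 - 35111257621883/3442 = -35111391584523/3442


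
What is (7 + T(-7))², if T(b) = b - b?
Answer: 49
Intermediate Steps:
T(b) = 0
(7 + T(-7))² = (7 + 0)² = 7² = 49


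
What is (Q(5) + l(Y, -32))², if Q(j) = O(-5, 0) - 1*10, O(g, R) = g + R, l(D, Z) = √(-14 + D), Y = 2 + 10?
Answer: (-15 + I*√2)² ≈ 223.0 - 42.426*I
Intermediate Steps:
Y = 12
O(g, R) = R + g
Q(j) = -15 (Q(j) = (0 - 5) - 1*10 = -5 - 10 = -15)
(Q(5) + l(Y, -32))² = (-15 + √(-14 + 12))² = (-15 + √(-2))² = (-15 + I*√2)²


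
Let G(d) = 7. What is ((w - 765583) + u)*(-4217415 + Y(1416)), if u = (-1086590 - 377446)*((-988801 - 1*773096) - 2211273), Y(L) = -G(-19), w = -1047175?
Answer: -24532162197250328764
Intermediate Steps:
Y(L) = -7 (Y(L) = -1*7 = -7)
u = 5816863914120 (u = -1464036*((-988801 - 773096) - 2211273) = -1464036*(-1761897 - 2211273) = -1464036*(-3973170) = 5816863914120)
((w - 765583) + u)*(-4217415 + Y(1416)) = ((-1047175 - 765583) + 5816863914120)*(-4217415 - 7) = (-1812758 + 5816863914120)*(-4217422) = 5816862101362*(-4217422) = -24532162197250328764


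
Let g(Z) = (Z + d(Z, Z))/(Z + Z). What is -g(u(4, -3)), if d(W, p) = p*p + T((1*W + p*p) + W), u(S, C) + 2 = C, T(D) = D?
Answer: 7/2 ≈ 3.5000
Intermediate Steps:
u(S, C) = -2 + C
d(W, p) = 2*W + 2*p² (d(W, p) = p*p + ((1*W + p*p) + W) = p² + ((W + p²) + W) = p² + (p² + 2*W) = 2*W + 2*p²)
g(Z) = (2*Z² + 3*Z)/(2*Z) (g(Z) = (Z + (2*Z + 2*Z²))/(Z + Z) = (2*Z² + 3*Z)/((2*Z)) = (2*Z² + 3*Z)*(1/(2*Z)) = (2*Z² + 3*Z)/(2*Z))
-g(u(4, -3)) = -(3/2 + (-2 - 3)) = -(3/2 - 5) = -1*(-7/2) = 7/2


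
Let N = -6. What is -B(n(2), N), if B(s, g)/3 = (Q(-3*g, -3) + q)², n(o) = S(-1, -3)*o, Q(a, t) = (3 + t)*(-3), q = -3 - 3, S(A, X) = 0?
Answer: -108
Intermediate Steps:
q = -6
Q(a, t) = -9 - 3*t
n(o) = 0 (n(o) = 0*o = 0)
B(s, g) = 108 (B(s, g) = 3*((-9 - 3*(-3)) - 6)² = 3*((-9 + 9) - 6)² = 3*(0 - 6)² = 3*(-6)² = 3*36 = 108)
-B(n(2), N) = -1*108 = -108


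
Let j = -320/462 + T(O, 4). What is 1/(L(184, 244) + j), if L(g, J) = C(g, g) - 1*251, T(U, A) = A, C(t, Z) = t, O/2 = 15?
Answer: -231/14713 ≈ -0.015700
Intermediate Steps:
O = 30 (O = 2*15 = 30)
L(g, J) = -251 + g (L(g, J) = g - 1*251 = g - 251 = -251 + g)
j = 764/231 (j = -320/462 + 4 = -320*1/462 + 4 = -160/231 + 4 = 764/231 ≈ 3.3074)
1/(L(184, 244) + j) = 1/((-251 + 184) + 764/231) = 1/(-67 + 764/231) = 1/(-14713/231) = -231/14713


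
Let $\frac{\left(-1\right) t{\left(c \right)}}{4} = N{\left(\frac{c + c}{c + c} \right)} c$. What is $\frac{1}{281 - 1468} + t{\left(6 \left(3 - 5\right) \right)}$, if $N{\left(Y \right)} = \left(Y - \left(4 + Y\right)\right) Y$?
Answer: $- \frac{227905}{1187} \approx -192.0$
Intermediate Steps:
$N{\left(Y \right)} = - 4 Y$
$t{\left(c \right)} = 16 c$ ($t{\left(c \right)} = - 4 - 4 \frac{c + c}{c + c} c = - 4 - 4 \frac{2 c}{2 c} c = - 4 - 4 \cdot 2 c \frac{1}{2 c} c = - 4 \left(-4\right) 1 c = - 4 \left(- 4 c\right) = 16 c$)
$\frac{1}{281 - 1468} + t{\left(6 \left(3 - 5\right) \right)} = \frac{1}{281 - 1468} + 16 \cdot 6 \left(3 - 5\right) = \frac{1}{-1187} + 16 \cdot 6 \left(-2\right) = - \frac{1}{1187} + 16 \left(-12\right) = - \frac{1}{1187} - 192 = - \frac{227905}{1187}$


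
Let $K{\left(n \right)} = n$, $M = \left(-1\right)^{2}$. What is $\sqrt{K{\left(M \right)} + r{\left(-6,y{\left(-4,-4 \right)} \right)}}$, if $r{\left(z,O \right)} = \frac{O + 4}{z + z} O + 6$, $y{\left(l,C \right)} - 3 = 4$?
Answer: $\frac{\sqrt{21}}{6} \approx 0.76376$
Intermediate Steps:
$y{\left(l,C \right)} = 7$ ($y{\left(l,C \right)} = 3 + 4 = 7$)
$r{\left(z,O \right)} = 6 + \frac{O \left(4 + O\right)}{2 z}$ ($r{\left(z,O \right)} = \frac{4 + O}{2 z} O + 6 = \frac{O \left(4 + O\right)}{2 z} + 6 = 6 + \frac{O \left(4 + O\right)}{2 z}$)
$M = 1$
$\sqrt{K{\left(M \right)} + r{\left(-6,y{\left(-4,-4 \right)} \right)}} = \sqrt{1 + \frac{7^{2} + 4 \cdot 7 + 12 \left(-6\right)}{2 \left(-6\right)}} = \sqrt{1 + \frac{1}{2} \left(- \frac{1}{6}\right) \left(49 + 28 - 72\right)} = \sqrt{1 + \frac{1}{2} \left(- \frac{1}{6}\right) 5} = \sqrt{1 - \frac{5}{12}} = \sqrt{\frac{7}{12}} = \frac{\sqrt{21}}{6}$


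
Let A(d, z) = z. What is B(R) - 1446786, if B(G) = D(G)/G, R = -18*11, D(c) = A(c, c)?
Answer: -1446785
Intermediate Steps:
D(c) = c
R = -198
B(G) = 1 (B(G) = G/G = 1)
B(R) - 1446786 = 1 - 1446786 = -1446785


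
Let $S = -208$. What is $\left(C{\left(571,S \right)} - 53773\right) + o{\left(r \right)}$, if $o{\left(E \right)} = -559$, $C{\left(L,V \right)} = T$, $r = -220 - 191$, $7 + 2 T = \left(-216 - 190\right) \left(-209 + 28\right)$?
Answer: $- \frac{35185}{2} \approx -17593.0$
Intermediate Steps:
$T = \frac{73479}{2}$ ($T = - \frac{7}{2} + \frac{\left(-216 - 190\right) \left(-209 + 28\right)}{2} = - \frac{7}{2} + \frac{\left(-406\right) \left(-181\right)}{2} = - \frac{7}{2} + \frac{1}{2} \cdot 73486 = - \frac{7}{2} + 36743 = \frac{73479}{2} \approx 36740.0$)
$r = -411$ ($r = -220 - 191 = -411$)
$C{\left(L,V \right)} = \frac{73479}{2}$
$\left(C{\left(571,S \right)} - 53773\right) + o{\left(r \right)} = \left(\frac{73479}{2} - 53773\right) - 559 = - \frac{34067}{2} - 559 = - \frac{35185}{2}$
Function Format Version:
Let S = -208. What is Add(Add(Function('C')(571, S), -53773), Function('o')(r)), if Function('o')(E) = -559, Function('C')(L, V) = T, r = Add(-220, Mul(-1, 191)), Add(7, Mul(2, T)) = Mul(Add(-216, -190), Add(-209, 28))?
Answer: Rational(-35185, 2) ≈ -17593.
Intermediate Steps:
T = Rational(73479, 2) (T = Add(Rational(-7, 2), Mul(Rational(1, 2), Mul(Add(-216, -190), Add(-209, 28)))) = Add(Rational(-7, 2), Mul(Rational(1, 2), Mul(-406, -181))) = Add(Rational(-7, 2), Mul(Rational(1, 2), 73486)) = Add(Rational(-7, 2), 36743) = Rational(73479, 2) ≈ 36740.)
r = -411 (r = Add(-220, -191) = -411)
Function('C')(L, V) = Rational(73479, 2)
Add(Add(Function('C')(571, S), -53773), Function('o')(r)) = Add(Add(Rational(73479, 2), -53773), -559) = Add(Rational(-34067, 2), -559) = Rational(-35185, 2)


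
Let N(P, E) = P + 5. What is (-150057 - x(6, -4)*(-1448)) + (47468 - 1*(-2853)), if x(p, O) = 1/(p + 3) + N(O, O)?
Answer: -883144/9 ≈ -98127.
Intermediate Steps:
N(P, E) = 5 + P
x(p, O) = 5 + O + 1/(3 + p) (x(p, O) = 1/(p + 3) + (5 + O) = 1/(3 + p) + (5 + O) = 5 + O + 1/(3 + p))
(-150057 - x(6, -4)*(-1448)) + (47468 - 1*(-2853)) = (-150057 - (16 + 3*(-4) + 6*(5 - 4))/(3 + 6)*(-1448)) + (47468 - 1*(-2853)) = (-150057 - (16 - 12 + 6*1)/9*(-1448)) + (47468 + 2853) = (-150057 - (16 - 12 + 6)/9*(-1448)) + 50321 = (-150057 - (1/9)*10*(-1448)) + 50321 = (-150057 - 10*(-1448)/9) + 50321 = (-150057 - 1*(-14480/9)) + 50321 = (-150057 + 14480/9) + 50321 = -1336033/9 + 50321 = -883144/9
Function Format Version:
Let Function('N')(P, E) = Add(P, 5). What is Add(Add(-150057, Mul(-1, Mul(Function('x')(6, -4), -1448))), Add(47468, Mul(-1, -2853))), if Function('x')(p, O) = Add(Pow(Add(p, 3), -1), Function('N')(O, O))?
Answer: Rational(-883144, 9) ≈ -98127.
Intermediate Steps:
Function('N')(P, E) = Add(5, P)
Function('x')(p, O) = Add(5, O, Pow(Add(3, p), -1)) (Function('x')(p, O) = Add(Pow(Add(p, 3), -1), Add(5, O)) = Add(Pow(Add(3, p), -1), Add(5, O)) = Add(5, O, Pow(Add(3, p), -1)))
Add(Add(-150057, Mul(-1, Mul(Function('x')(6, -4), -1448))), Add(47468, Mul(-1, -2853))) = Add(Add(-150057, Mul(-1, Mul(Mul(Pow(Add(3, 6), -1), Add(16, Mul(3, -4), Mul(6, Add(5, -4)))), -1448))), Add(47468, Mul(-1, -2853))) = Add(Add(-150057, Mul(-1, Mul(Mul(Pow(9, -1), Add(16, -12, Mul(6, 1))), -1448))), Add(47468, 2853)) = Add(Add(-150057, Mul(-1, Mul(Mul(Rational(1, 9), Add(16, -12, 6)), -1448))), 50321) = Add(Add(-150057, Mul(-1, Mul(Mul(Rational(1, 9), 10), -1448))), 50321) = Add(Add(-150057, Mul(-1, Mul(Rational(10, 9), -1448))), 50321) = Add(Add(-150057, Mul(-1, Rational(-14480, 9))), 50321) = Add(Add(-150057, Rational(14480, 9)), 50321) = Add(Rational(-1336033, 9), 50321) = Rational(-883144, 9)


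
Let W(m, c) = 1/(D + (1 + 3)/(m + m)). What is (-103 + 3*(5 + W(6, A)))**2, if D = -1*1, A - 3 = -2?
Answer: 34225/4 ≈ 8556.3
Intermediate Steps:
A = 1 (A = 3 - 2 = 1)
D = -1
W(m, c) = 1/(-1 + 2/m) (W(m, c) = 1/(-1 + (1 + 3)/(m + m)) = 1/(-1 + 4/((2*m))) = 1/(-1 + 4*(1/(2*m))) = 1/(-1 + 2/m))
(-103 + 3*(5 + W(6, A)))**2 = (-103 + 3*(5 - 1*6/(-2 + 6)))**2 = (-103 + 3*(5 - 1*6/4))**2 = (-103 + 3*(5 - 1*6*1/4))**2 = (-103 + 3*(5 - 3/2))**2 = (-103 + 3*(7/2))**2 = (-103 + 21/2)**2 = (-185/2)**2 = 34225/4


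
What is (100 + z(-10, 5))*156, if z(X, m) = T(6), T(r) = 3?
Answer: 16068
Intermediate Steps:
z(X, m) = 3
(100 + z(-10, 5))*156 = (100 + 3)*156 = 103*156 = 16068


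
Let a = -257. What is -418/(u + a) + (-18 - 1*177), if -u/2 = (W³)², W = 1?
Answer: -50087/259 ≈ -193.39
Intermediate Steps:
u = -2 (u = -2*(1³)² = -2*1² = -2*1 = -2)
-418/(u + a) + (-18 - 1*177) = -418/(-2 - 257) + (-18 - 1*177) = -418/(-259) + (-18 - 177) = -418*(-1/259) - 195 = 418/259 - 195 = -50087/259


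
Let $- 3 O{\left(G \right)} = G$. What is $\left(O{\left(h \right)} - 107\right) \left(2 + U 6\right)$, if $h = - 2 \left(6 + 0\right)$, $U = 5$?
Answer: $-3296$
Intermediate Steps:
$h = -12$ ($h = \left(-2\right) 6 = -12$)
$O{\left(G \right)} = - \frac{G}{3}$
$\left(O{\left(h \right)} - 107\right) \left(2 + U 6\right) = \left(\left(- \frac{1}{3}\right) \left(-12\right) - 107\right) \left(2 + 5 \cdot 6\right) = \left(4 - 107\right) \left(2 + 30\right) = \left(-103\right) 32 = -3296$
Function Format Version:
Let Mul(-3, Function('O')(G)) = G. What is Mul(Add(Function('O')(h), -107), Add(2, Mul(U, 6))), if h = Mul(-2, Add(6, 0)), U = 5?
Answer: -3296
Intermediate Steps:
h = -12 (h = Mul(-2, 6) = -12)
Function('O')(G) = Mul(Rational(-1, 3), G)
Mul(Add(Function('O')(h), -107), Add(2, Mul(U, 6))) = Mul(Add(Mul(Rational(-1, 3), -12), -107), Add(2, Mul(5, 6))) = Mul(Add(4, -107), Add(2, 30)) = Mul(-103, 32) = -3296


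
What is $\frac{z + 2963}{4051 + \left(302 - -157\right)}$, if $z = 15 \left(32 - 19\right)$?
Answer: $\frac{1579}{2255} \approx 0.70022$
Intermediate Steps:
$z = 195$ ($z = 15 \left(32 - 19\right) = 15 \cdot 13 = 195$)
$\frac{z + 2963}{4051 + \left(302 - -157\right)} = \frac{195 + 2963}{4051 + \left(302 - -157\right)} = \frac{3158}{4051 + \left(302 + 157\right)} = \frac{3158}{4051 + 459} = \frac{3158}{4510} = 3158 \cdot \frac{1}{4510} = \frac{1579}{2255}$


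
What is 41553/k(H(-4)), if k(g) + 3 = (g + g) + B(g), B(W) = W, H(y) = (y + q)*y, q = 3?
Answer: 4617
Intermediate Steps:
H(y) = y*(3 + y) (H(y) = (y + 3)*y = (3 + y)*y = y*(3 + y))
k(g) = -3 + 3*g (k(g) = -3 + ((g + g) + g) = -3 + (2*g + g) = -3 + 3*g)
41553/k(H(-4)) = 41553/(-3 + 3*(-4*(3 - 4))) = 41553/(-3 + 3*(-4*(-1))) = 41553/(-3 + 3*4) = 41553/(-3 + 12) = 41553/9 = 41553*(⅑) = 4617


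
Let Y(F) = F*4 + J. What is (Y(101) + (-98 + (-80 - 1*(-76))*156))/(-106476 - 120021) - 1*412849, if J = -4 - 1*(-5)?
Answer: -93509059636/226497 ≈ -4.1285e+5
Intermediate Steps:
J = 1 (J = -4 + 5 = 1)
Y(F) = 1 + 4*F (Y(F) = F*4 + 1 = 4*F + 1 = 1 + 4*F)
(Y(101) + (-98 + (-80 - 1*(-76))*156))/(-106476 - 120021) - 1*412849 = ((1 + 4*101) + (-98 + (-80 - 1*(-76))*156))/(-106476 - 120021) - 1*412849 = ((1 + 404) + (-98 + (-80 + 76)*156))/(-226497) - 412849 = (405 + (-98 - 4*156))*(-1/226497) - 412849 = (405 + (-98 - 624))*(-1/226497) - 412849 = (405 - 722)*(-1/226497) - 412849 = -317*(-1/226497) - 412849 = 317/226497 - 412849 = -93509059636/226497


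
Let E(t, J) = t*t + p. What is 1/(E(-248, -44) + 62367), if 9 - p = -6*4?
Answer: 1/123904 ≈ 8.0708e-6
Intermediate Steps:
p = 33 (p = 9 - (-6)*4 = 9 - 1*(-24) = 9 + 24 = 33)
E(t, J) = 33 + t² (E(t, J) = t*t + 33 = t² + 33 = 33 + t²)
1/(E(-248, -44) + 62367) = 1/((33 + (-248)²) + 62367) = 1/((33 + 61504) + 62367) = 1/(61537 + 62367) = 1/123904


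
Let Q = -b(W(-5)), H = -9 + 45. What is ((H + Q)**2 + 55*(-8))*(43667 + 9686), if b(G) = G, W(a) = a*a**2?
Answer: 1359487793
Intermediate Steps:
W(a) = a**3
H = 36
Q = 125 (Q = -1*(-5)**3 = -1*(-125) = 125)
((H + Q)**2 + 55*(-8))*(43667 + 9686) = ((36 + 125)**2 + 55*(-8))*(43667 + 9686) = (161**2 - 440)*53353 = (25921 - 440)*53353 = 25481*53353 = 1359487793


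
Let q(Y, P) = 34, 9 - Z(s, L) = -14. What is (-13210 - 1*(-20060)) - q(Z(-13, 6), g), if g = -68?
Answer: 6816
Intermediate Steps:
Z(s, L) = 23 (Z(s, L) = 9 - 1*(-14) = 9 + 14 = 23)
(-13210 - 1*(-20060)) - q(Z(-13, 6), g) = (-13210 - 1*(-20060)) - 1*34 = (-13210 + 20060) - 34 = 6850 - 34 = 6816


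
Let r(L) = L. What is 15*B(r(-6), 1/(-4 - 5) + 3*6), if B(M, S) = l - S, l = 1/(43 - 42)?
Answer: -760/3 ≈ -253.33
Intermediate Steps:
l = 1 (l = 1/1 = 1)
B(M, S) = 1 - S
15*B(r(-6), 1/(-4 - 5) + 3*6) = 15*(1 - (1/(-4 - 5) + 3*6)) = 15*(1 - (1/(-9) + 18)) = 15*(1 - (-⅑ + 18)) = 15*(1 - 1*161/9) = 15*(1 - 161/9) = 15*(-152/9) = -760/3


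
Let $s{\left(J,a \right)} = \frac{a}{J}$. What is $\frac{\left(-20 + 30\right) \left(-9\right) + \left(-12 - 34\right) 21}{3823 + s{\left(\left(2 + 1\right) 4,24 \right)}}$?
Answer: $- \frac{352}{1275} \approx -0.27608$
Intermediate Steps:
$\frac{\left(-20 + 30\right) \left(-9\right) + \left(-12 - 34\right) 21}{3823 + s{\left(\left(2 + 1\right) 4,24 \right)}} = \frac{\left(-20 + 30\right) \left(-9\right) + \left(-12 - 34\right) 21}{3823 + \frac{24}{\left(2 + 1\right) 4}} = \frac{10 \left(-9\right) - 966}{3823 + \frac{24}{3 \cdot 4}} = \frac{-90 - 966}{3823 + \frac{24}{12}} = - \frac{1056}{3823 + 24 \cdot \frac{1}{12}} = - \frac{1056}{3823 + 2} = - \frac{1056}{3825} = \left(-1056\right) \frac{1}{3825} = - \frac{352}{1275}$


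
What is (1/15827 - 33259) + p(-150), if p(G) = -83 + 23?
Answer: -527339812/15827 ≈ -33319.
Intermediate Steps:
p(G) = -60
(1/15827 - 33259) + p(-150) = (1/15827 - 33259) - 60 = -526390192/15827 - 60 = -527339812/15827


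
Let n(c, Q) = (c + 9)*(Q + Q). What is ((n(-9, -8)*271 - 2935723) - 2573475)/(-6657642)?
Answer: 2754599/3328821 ≈ 0.82750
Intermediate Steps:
n(c, Q) = 2*Q*(9 + c) (n(c, Q) = (9 + c)*(2*Q) = 2*Q*(9 + c))
((n(-9, -8)*271 - 2935723) - 2573475)/(-6657642) = (((2*(-8)*(9 - 9))*271 - 2935723) - 2573475)/(-6657642) = (((2*(-8)*0)*271 - 2935723) - 2573475)*(-1/6657642) = ((0*271 - 2935723) - 2573475)*(-1/6657642) = ((0 - 2935723) - 2573475)*(-1/6657642) = (-2935723 - 2573475)*(-1/6657642) = -5509198*(-1/6657642) = 2754599/3328821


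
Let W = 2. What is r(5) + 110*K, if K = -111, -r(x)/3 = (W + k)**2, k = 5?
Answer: -12357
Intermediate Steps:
r(x) = -147 (r(x) = -3*(2 + 5)**2 = -3*7**2 = -3*49 = -147)
r(5) + 110*K = -147 + 110*(-111) = -147 - 12210 = -12357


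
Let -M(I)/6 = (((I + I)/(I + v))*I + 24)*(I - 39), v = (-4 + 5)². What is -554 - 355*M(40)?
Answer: 8889206/41 ≈ 2.1681e+5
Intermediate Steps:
v = 1 (v = 1² = 1)
M(I) = -6*(-39 + I)*(24 + 2*I²/(1 + I)) (M(I) = -6*(((I + I)/(I + 1))*I + 24)*(I - 39) = -6*(((2*I)/(1 + I))*I + 24)*(-39 + I) = -6*((2*I/(1 + I))*I + 24)*(-39 + I) = -6*(2*I²/(1 + I) + 24)*(-39 + I) = -6*(24 + 2*I²/(1 + I))*(-39 + I) = -6*(-39 + I)*(24 + 2*I²/(1 + I)))
-554 - 355*M(40) = -554 - 4260*(468 - 1*40³ + 27*40² + 456*40)/(1 + 40) = -554 - 4260*(468 - 1*64000 + 27*1600 + 18240)/41 = -554 - 4260*(468 - 64000 + 43200 + 18240)/41 = -554 - 4260*(-2092)/41 = -554 - 355*(-25104/41) = -554 + 8911920/41 = 8889206/41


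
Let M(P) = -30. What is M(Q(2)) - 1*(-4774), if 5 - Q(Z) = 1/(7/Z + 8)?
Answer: 4744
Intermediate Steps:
Q(Z) = 5 - 1/(8 + 7/Z) (Q(Z) = 5 - 1/(7/Z + 8) = 5 - 1/(8 + 7/Z))
M(Q(2)) - 1*(-4774) = -30 - 1*(-4774) = -30 + 4774 = 4744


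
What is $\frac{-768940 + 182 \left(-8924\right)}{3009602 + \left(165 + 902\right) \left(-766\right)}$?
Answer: $- \frac{598277}{548070} \approx -1.0916$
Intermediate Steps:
$\frac{-768940 + 182 \left(-8924\right)}{3009602 + \left(165 + 902\right) \left(-766\right)} = \frac{-768940 - 1624168}{3009602 + 1067 \left(-766\right)} = - \frac{2393108}{3009602 - 817322} = - \frac{2393108}{2192280} = \left(-2393108\right) \frac{1}{2192280} = - \frac{598277}{548070}$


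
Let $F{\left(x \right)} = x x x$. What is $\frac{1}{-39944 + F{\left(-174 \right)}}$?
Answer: $- \frac{1}{5307968} \approx -1.884 \cdot 10^{-7}$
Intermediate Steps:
$F{\left(x \right)} = x^{3}$ ($F{\left(x \right)} = x^{2} x = x^{3}$)
$\frac{1}{-39944 + F{\left(-174 \right)}} = \frac{1}{-39944 + \left(-174\right)^{3}} = \frac{1}{-39944 - 5268024} = \frac{1}{-5307968} = - \frac{1}{5307968}$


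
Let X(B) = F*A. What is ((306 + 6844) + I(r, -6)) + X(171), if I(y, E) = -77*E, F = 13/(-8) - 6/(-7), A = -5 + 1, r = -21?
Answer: 106611/14 ≈ 7615.1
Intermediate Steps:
A = -4
F = -43/56 (F = 13*(-1/8) - 6*(-1/7) = -13/8 + 6/7 = -43/56 ≈ -0.76786)
X(B) = 43/14 (X(B) = -43/56*(-4) = 43/14)
((306 + 6844) + I(r, -6)) + X(171) = ((306 + 6844) - 77*(-6)) + 43/14 = (7150 + 462) + 43/14 = 7612 + 43/14 = 106611/14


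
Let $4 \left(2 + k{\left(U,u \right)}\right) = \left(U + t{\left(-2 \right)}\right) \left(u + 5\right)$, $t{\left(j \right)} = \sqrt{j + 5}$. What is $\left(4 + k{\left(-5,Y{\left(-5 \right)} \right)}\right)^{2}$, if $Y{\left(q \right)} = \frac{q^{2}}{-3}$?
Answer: $\frac{361}{9} - \frac{185 \sqrt{3}}{18} \approx 22.309$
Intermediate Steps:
$t{\left(j \right)} = \sqrt{5 + j}$
$Y{\left(q \right)} = - \frac{q^{2}}{3}$ ($Y{\left(q \right)} = q^{2} \left(- \frac{1}{3}\right) = - \frac{q^{2}}{3}$)
$k{\left(U,u \right)} = -2 + \frac{\left(5 + u\right) \left(U + \sqrt{3}\right)}{4}$ ($k{\left(U,u \right)} = -2 + \frac{\left(U + \sqrt{5 - 2}\right) \left(u + 5\right)}{4} = -2 + \frac{\left(U + \sqrt{3}\right) \left(5 + u\right)}{4} = -2 + \frac{\left(5 + u\right) \left(U + \sqrt{3}\right)}{4}$)
$\left(4 + k{\left(-5,Y{\left(-5 \right)} \right)}\right)^{2} = \left(4 + \left(-2 + \frac{5}{4} \left(-5\right) + \frac{5 \sqrt{3}}{4} + \frac{1}{4} \left(-5\right) \left(- \frac{\left(-5\right)^{2}}{3}\right) + \frac{- \frac{\left(-5\right)^{2}}{3} \sqrt{3}}{4}\right)\right)^{2} = \left(4 + \left(-2 - \frac{25}{4} + \frac{5 \sqrt{3}}{4} + \frac{1}{4} \left(-5\right) \left(\left(- \frac{1}{3}\right) 25\right) + \frac{\left(- \frac{1}{3}\right) 25 \sqrt{3}}{4}\right)\right)^{2} = \left(4 + \left(-2 - \frac{25}{4} + \frac{5 \sqrt{3}}{4} + \frac{1}{4} \left(-5\right) \left(- \frac{25}{3}\right) + \frac{1}{4} \left(- \frac{25}{3}\right) \sqrt{3}\right)\right)^{2} = \left(4 - \left(- \frac{13}{6} + \frac{5 \sqrt{3}}{6}\right)\right)^{2} = \left(4 + \left(\frac{13}{6} - \frac{5 \sqrt{3}}{6}\right)\right)^{2} = \left(\frac{37}{6} - \frac{5 \sqrt{3}}{6}\right)^{2}$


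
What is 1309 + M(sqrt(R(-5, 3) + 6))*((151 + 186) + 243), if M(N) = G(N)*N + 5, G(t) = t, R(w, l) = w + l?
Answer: 6529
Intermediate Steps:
R(w, l) = l + w
M(N) = 5 + N**2 (M(N) = N*N + 5 = N**2 + 5 = 5 + N**2)
1309 + M(sqrt(R(-5, 3) + 6))*((151 + 186) + 243) = 1309 + (5 + (sqrt((3 - 5) + 6))**2)*((151 + 186) + 243) = 1309 + (5 + (sqrt(-2 + 6))**2)*(337 + 243) = 1309 + (5 + (sqrt(4))**2)*580 = 1309 + (5 + 2**2)*580 = 1309 + (5 + 4)*580 = 1309 + 9*580 = 1309 + 5220 = 6529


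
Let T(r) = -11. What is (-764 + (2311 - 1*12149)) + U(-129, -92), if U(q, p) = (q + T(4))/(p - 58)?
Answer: -159016/15 ≈ -10601.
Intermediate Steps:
U(q, p) = (-11 + q)/(-58 + p) (U(q, p) = (q - 11)/(p - 58) = (-11 + q)/(-58 + p))
(-764 + (2311 - 1*12149)) + U(-129, -92) = (-764 + (2311 - 1*12149)) + (-11 - 129)/(-58 - 92) = (-764 + (2311 - 12149)) - 140/(-150) = (-764 - 9838) - 1/150*(-140) = -10602 + 14/15 = -159016/15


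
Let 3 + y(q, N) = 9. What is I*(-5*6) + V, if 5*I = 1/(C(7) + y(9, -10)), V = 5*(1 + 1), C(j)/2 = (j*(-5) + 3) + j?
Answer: 223/22 ≈ 10.136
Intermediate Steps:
y(q, N) = 6 (y(q, N) = -3 + 9 = 6)
C(j) = 6 - 8*j (C(j) = 2*((j*(-5) + 3) + j) = 2*((-5*j + 3) + j) = 2*((3 - 5*j) + j) = 2*(3 - 4*j) = 6 - 8*j)
V = 10 (V = 5*2 = 10)
I = -1/220 (I = 1/(5*((6 - 8*7) + 6)) = 1/(5*((6 - 56) + 6)) = 1/(5*(-50 + 6)) = (⅕)/(-44) = (⅕)*(-1/44) = -1/220 ≈ -0.0045455)
I*(-5*6) + V = -(-1)*6/44 + 10 = -1/220*(-30) + 10 = 3/22 + 10 = 223/22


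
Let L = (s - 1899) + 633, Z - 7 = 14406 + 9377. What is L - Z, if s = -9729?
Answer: -34785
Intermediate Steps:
Z = 23790 (Z = 7 + (14406 + 9377) = 7 + 23783 = 23790)
L = -10995 (L = (-9729 - 1899) + 633 = -11628 + 633 = -10995)
L - Z = -10995 - 1*23790 = -10995 - 23790 = -34785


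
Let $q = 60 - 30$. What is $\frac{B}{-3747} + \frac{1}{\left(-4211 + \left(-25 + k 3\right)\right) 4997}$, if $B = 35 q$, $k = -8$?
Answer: $- \frac{7450528249}{26587737780} \approx -0.28022$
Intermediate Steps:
$q = 30$ ($q = 60 - 30 = 30$)
$B = 1050$ ($B = 35 \cdot 30 = 1050$)
$\frac{B}{-3747} + \frac{1}{\left(-4211 + \left(-25 + k 3\right)\right) 4997} = \frac{1050}{-3747} + \frac{1}{\left(-4211 - 49\right) 4997} = 1050 \left(- \frac{1}{3747}\right) + \frac{1}{-4211 - 49} \cdot \frac{1}{4997} = - \frac{350}{1249} + \frac{1}{-4211 - 49} \cdot \frac{1}{4997} = - \frac{350}{1249} + \frac{1}{-4260} \cdot \frac{1}{4997} = - \frac{350}{1249} - \frac{1}{21287220} = - \frac{7450528249}{26587737780}$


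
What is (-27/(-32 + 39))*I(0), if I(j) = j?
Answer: 0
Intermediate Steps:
(-27/(-32 + 39))*I(0) = (-27/(-32 + 39))*0 = (-27/7)*0 = ((⅐)*(-27))*0 = -27/7*0 = 0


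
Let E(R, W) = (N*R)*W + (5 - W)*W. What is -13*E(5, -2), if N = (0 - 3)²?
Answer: 1352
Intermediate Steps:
N = 9 (N = (-3)² = 9)
E(R, W) = W*(5 - W) + 9*R*W (E(R, W) = (9*R)*W + (5 - W)*W = 9*R*W + W*(5 - W) = W*(5 - W) + 9*R*W)
-13*E(5, -2) = -(-26)*(5 - 1*(-2) + 9*5) = -(-26)*(5 + 2 + 45) = -(-26)*52 = -13*(-104) = 1352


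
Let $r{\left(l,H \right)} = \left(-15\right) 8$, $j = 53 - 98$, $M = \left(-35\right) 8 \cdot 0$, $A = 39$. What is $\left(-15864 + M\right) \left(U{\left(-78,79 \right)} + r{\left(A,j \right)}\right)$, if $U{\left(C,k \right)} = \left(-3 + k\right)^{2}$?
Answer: $-89726784$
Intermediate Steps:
$M = 0$ ($M = \left(-280\right) 0 = 0$)
$j = -45$ ($j = 53 - 98 = -45$)
$r{\left(l,H \right)} = -120$
$\left(-15864 + M\right) \left(U{\left(-78,79 \right)} + r{\left(A,j \right)}\right) = \left(-15864 + 0\right) \left(\left(-3 + 79\right)^{2} - 120\right) = - 15864 \left(76^{2} - 120\right) = - 15864 \left(5776 - 120\right) = \left(-15864\right) 5656 = -89726784$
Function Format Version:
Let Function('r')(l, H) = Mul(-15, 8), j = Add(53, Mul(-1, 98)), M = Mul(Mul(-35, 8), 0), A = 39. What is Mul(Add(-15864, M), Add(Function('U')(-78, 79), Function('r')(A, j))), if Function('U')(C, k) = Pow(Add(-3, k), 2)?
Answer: -89726784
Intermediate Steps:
M = 0 (M = Mul(-280, 0) = 0)
j = -45 (j = Add(53, -98) = -45)
Function('r')(l, H) = -120
Mul(Add(-15864, M), Add(Function('U')(-78, 79), Function('r')(A, j))) = Mul(Add(-15864, 0), Add(Pow(Add(-3, 79), 2), -120)) = Mul(-15864, Add(Pow(76, 2), -120)) = Mul(-15864, Add(5776, -120)) = Mul(-15864, 5656) = -89726784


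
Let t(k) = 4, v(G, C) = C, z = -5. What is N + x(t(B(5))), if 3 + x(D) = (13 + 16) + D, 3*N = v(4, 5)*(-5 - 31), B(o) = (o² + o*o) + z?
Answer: -30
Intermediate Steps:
B(o) = -5 + 2*o² (B(o) = (o² + o*o) - 5 = (o² + o²) - 5 = 2*o² - 5 = -5 + 2*o²)
N = -60 (N = (5*(-5 - 31))/3 = (5*(-36))/3 = (⅓)*(-180) = -60)
x(D) = 26 + D (x(D) = -3 + ((13 + 16) + D) = -3 + (29 + D) = 26 + D)
N + x(t(B(5))) = -60 + (26 + 4) = -60 + 30 = -30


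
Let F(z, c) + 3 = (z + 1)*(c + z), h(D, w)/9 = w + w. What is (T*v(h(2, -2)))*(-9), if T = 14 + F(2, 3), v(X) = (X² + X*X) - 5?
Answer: -605358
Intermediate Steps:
h(D, w) = 18*w (h(D, w) = 9*(w + w) = 9*(2*w) = 18*w)
F(z, c) = -3 + (1 + z)*(c + z) (F(z, c) = -3 + (z + 1)*(c + z) = -3 + (1 + z)*(c + z))
v(X) = -5 + 2*X² (v(X) = (X² + X²) - 5 = 2*X² - 5 = -5 + 2*X²)
T = 26 (T = 14 + (-3 + 3 + 2 + 2² + 3*2) = 14 + (-3 + 3 + 2 + 4 + 6) = 14 + 12 = 26)
(T*v(h(2, -2)))*(-9) = (26*(-5 + 2*(18*(-2))²))*(-9) = (26*(-5 + 2*(-36)²))*(-9) = (26*(-5 + 2*1296))*(-9) = (26*(-5 + 2592))*(-9) = (26*2587)*(-9) = 67262*(-9) = -605358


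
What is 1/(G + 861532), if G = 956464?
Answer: 1/1817996 ≈ 5.5006e-7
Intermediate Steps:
1/(G + 861532) = 1/(956464 + 861532) = 1/1817996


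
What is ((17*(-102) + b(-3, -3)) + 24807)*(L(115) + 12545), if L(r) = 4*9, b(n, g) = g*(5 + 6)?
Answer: 289866240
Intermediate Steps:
b(n, g) = 11*g (b(n, g) = g*11 = 11*g)
L(r) = 36
((17*(-102) + b(-3, -3)) + 24807)*(L(115) + 12545) = ((17*(-102) + 11*(-3)) + 24807)*(36 + 12545) = ((-1734 - 33) + 24807)*12581 = (-1767 + 24807)*12581 = 23040*12581 = 289866240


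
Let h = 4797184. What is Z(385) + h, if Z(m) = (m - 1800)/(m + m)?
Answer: 738766053/154 ≈ 4.7972e+6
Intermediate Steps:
Z(m) = (-1800 + m)/(2*m) (Z(m) = (-1800 + m)/((2*m)) = (-1800 + m)*(1/(2*m)) = (-1800 + m)/(2*m))
Z(385) + h = (½)*(-1800 + 385)/385 + 4797184 = (½)*(1/385)*(-1415) + 4797184 = -283/154 + 4797184 = 738766053/154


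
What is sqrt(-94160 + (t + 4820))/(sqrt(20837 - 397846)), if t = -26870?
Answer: sqrt(43812215890)/377009 ≈ 0.55520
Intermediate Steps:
sqrt(-94160 + (t + 4820))/(sqrt(20837 - 397846)) = sqrt(-94160 + (-26870 + 4820))/(sqrt(20837 - 397846)) = sqrt(-94160 - 22050)/(sqrt(-377009)) = sqrt(-116210)/((I*sqrt(377009))) = (I*sqrt(116210))*(-I*sqrt(377009)/377009) = sqrt(43812215890)/377009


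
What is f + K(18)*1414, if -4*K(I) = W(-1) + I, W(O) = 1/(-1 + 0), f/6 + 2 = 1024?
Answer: 245/2 ≈ 122.50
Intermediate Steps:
f = 6132 (f = -12 + 6*1024 = -12 + 6144 = 6132)
W(O) = -1 (W(O) = 1/(-1) = -1)
K(I) = ¼ - I/4 (K(I) = -(-1 + I)/4 = ¼ - I/4)
f + K(18)*1414 = 6132 + (¼ - ¼*18)*1414 = 6132 + (¼ - 9/2)*1414 = 6132 - 17/4*1414 = 6132 - 12019/2 = 245/2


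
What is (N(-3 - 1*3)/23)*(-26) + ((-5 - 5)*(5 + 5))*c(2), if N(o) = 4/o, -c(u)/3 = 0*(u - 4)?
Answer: 52/69 ≈ 0.75362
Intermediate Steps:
c(u) = 0 (c(u) = -0*(u - 4) = -0*(-4 + u) = -3*0 = 0)
(N(-3 - 1*3)/23)*(-26) + ((-5 - 5)*(5 + 5))*c(2) = ((4/(-3 - 1*3))/23)*(-26) + ((-5 - 5)*(5 + 5))*0 = ((4/(-3 - 3))*(1/23))*(-26) - 10*10*0 = ((4/(-6))*(1/23))*(-26) - 100*0 = ((4*(-1/6))*(1/23))*(-26) + 0 = -2/3*1/23*(-26) + 0 = -2/69*(-26) + 0 = 52/69 + 0 = 52/69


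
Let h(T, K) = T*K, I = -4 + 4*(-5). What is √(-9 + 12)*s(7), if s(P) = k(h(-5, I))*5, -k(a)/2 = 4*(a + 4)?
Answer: -4960*√3 ≈ -8591.0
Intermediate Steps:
I = -24 (I = -4 - 20 = -24)
h(T, K) = K*T
k(a) = -32 - 8*a (k(a) = -8*(a + 4) = -8*(4 + a) = -2*(16 + 4*a) = -32 - 8*a)
s(P) = -4960 (s(P) = (-32 - (-192)*(-5))*5 = (-32 - 8*120)*5 = (-32 - 960)*5 = -992*5 = -4960)
√(-9 + 12)*s(7) = √(-9 + 12)*(-4960) = √3*(-4960) = -4960*√3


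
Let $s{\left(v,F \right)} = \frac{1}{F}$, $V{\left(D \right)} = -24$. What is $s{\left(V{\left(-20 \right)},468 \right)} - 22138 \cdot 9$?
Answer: $- \frac{93245255}{468} \approx -1.9924 \cdot 10^{5}$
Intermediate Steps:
$s{\left(V{\left(-20 \right)},468 \right)} - 22138 \cdot 9 = \frac{1}{468} - 22138 \cdot 9 = \frac{1}{468} - 199242 = - \frac{93245255}{468}$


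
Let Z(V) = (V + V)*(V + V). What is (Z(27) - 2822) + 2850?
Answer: 2944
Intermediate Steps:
Z(V) = 4*V**2 (Z(V) = (2*V)*(2*V) = 4*V**2)
(Z(27) - 2822) + 2850 = (4*27**2 - 2822) + 2850 = (4*729 - 2822) + 2850 = (2916 - 2822) + 2850 = 94 + 2850 = 2944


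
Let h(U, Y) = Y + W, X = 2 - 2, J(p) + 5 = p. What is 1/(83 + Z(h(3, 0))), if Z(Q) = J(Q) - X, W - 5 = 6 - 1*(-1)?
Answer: 1/90 ≈ 0.011111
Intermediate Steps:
J(p) = -5 + p
W = 12 (W = 5 + (6 - 1*(-1)) = 5 + (6 + 1) = 5 + 7 = 12)
X = 0
h(U, Y) = 12 + Y (h(U, Y) = Y + 12 = 12 + Y)
Z(Q) = -5 + Q (Z(Q) = (-5 + Q) - 1*0 = (-5 + Q) + 0 = -5 + Q)
1/(83 + Z(h(3, 0))) = 1/(83 + (-5 + (12 + 0))) = 1/(83 + (-5 + 12)) = 1/(83 + 7) = 1/90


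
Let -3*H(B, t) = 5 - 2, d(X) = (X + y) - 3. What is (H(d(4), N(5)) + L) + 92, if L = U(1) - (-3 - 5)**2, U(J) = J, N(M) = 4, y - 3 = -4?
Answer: 28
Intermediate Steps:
y = -1 (y = 3 - 4 = -1)
d(X) = -4 + X (d(X) = (X - 1) - 3 = (-1 + X) - 3 = -4 + X)
H(B, t) = -1 (H(B, t) = -(5 - 2)/3 = -1/3*3 = -1)
L = -63 (L = 1 - (-3 - 5)**2 = 1 - 1*(-8)**2 = 1 - 1*64 = 1 - 64 = -63)
(H(d(4), N(5)) + L) + 92 = (-1 - 63) + 92 = -64 + 92 = 28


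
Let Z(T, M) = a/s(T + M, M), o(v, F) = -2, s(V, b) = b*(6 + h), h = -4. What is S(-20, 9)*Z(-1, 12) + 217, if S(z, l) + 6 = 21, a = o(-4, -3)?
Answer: 863/4 ≈ 215.75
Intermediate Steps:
s(V, b) = 2*b (s(V, b) = b*(6 - 4) = b*2 = 2*b)
a = -2
S(z, l) = 15 (S(z, l) = -6 + 21 = 15)
Z(T, M) = -1/M (Z(T, M) = -2*1/(2*M) = -1/M)
S(-20, 9)*Z(-1, 12) + 217 = 15*(-1/12) + 217 = -5/4 + 217 = 863/4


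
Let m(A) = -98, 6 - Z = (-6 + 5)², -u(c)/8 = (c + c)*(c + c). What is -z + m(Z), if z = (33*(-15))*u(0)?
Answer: -98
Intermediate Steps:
u(c) = -32*c² (u(c) = -8*(c + c)*(c + c) = -8*2*c*2*c = -32*c²)
Z = 5 (Z = 6 - (-6 + 5)² = 6 - 1*(-1)² = 6 - 1*1 = 6 - 1 = 5)
z = 0 (z = (33*(-15))*(-32*0²) = -(-15840)*0 = -495*0 = 0)
-z + m(Z) = -1*0 - 98 = 0 - 98 = -98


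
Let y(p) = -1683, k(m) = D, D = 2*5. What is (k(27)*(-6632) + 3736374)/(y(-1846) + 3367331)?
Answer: 1835027/1682824 ≈ 1.0904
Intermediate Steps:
D = 10
k(m) = 10
(k(27)*(-6632) + 3736374)/(y(-1846) + 3367331) = (10*(-6632) + 3736374)/(-1683 + 3367331) = (-66320 + 3736374)/3365648 = 3670054*(1/3365648) = 1835027/1682824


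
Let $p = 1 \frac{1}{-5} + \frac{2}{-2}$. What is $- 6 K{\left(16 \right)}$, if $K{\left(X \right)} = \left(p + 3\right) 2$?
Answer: $- \frac{108}{5} \approx -21.6$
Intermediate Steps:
$p = - \frac{6}{5}$ ($p = 1 \left(- \frac{1}{5}\right) + 2 \left(- \frac{1}{2}\right) = - \frac{1}{5} - 1 = - \frac{6}{5} \approx -1.2$)
$K{\left(X \right)} = \frac{18}{5}$ ($K{\left(X \right)} = \left(- \frac{6}{5} + 3\right) 2 = \frac{9}{5} \cdot 2 = \frac{18}{5}$)
$- 6 K{\left(16 \right)} = \left(-6\right) \frac{18}{5} = - \frac{108}{5}$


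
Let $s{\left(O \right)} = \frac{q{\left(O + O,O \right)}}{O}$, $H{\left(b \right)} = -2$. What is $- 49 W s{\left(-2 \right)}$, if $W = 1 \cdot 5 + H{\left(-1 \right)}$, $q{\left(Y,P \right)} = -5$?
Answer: $- \frac{735}{2} \approx -367.5$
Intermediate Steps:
$s{\left(O \right)} = - \frac{5}{O}$
$W = 3$ ($W = 1 \cdot 5 - 2 = 5 - 2 = 3$)
$- 49 W s{\left(-2 \right)} = \left(-49\right) 3 \left(- \frac{5}{-2}\right) = - 147 \left(\left(-5\right) \left(- \frac{1}{2}\right)\right) = \left(-147\right) \frac{5}{2} = - \frac{735}{2}$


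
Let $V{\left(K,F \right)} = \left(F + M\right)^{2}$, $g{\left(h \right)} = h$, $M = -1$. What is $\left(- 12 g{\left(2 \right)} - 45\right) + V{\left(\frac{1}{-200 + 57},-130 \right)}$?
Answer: $17092$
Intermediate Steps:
$V{\left(K,F \right)} = \left(-1 + F\right)^{2}$ ($V{\left(K,F \right)} = \left(F - 1\right)^{2} = \left(-1 + F\right)^{2}$)
$\left(- 12 g{\left(2 \right)} - 45\right) + V{\left(\frac{1}{-200 + 57},-130 \right)} = \left(\left(-12\right) 2 - 45\right) + \left(-1 - 130\right)^{2} = \left(-24 - 45\right) + \left(-131\right)^{2} = -69 + 17161 = 17092$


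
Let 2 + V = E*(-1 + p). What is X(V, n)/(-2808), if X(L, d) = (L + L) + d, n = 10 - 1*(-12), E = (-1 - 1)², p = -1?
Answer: -1/1404 ≈ -0.00071225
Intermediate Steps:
E = 4 (E = (-2)² = 4)
n = 22 (n = 10 + 12 = 22)
V = -10 (V = -2 + 4*(-1 - 1) = -2 + 4*(-2) = -2 - 8 = -10)
X(L, d) = d + 2*L (X(L, d) = 2*L + d = d + 2*L)
X(V, n)/(-2808) = (22 + 2*(-10))/(-2808) = (22 - 20)*(-1/2808) = 2*(-1/2808) = -1/1404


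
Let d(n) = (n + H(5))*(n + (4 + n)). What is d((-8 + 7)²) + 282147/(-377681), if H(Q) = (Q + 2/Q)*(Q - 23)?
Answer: -1091398101/1888405 ≈ -577.95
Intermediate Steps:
H(Q) = (-23 + Q)*(Q + 2/Q) (H(Q) = (Q + 2/Q)*(-23 + Q) = (-23 + Q)*(Q + 2/Q))
d(n) = (4 + 2*n)*(-486/5 + n) (d(n) = (n + (2 + 5² - 46/5 - 23*5))*(n + (4 + n)) = (n + (2 + 25 - 46*⅕ - 115))*(4 + 2*n) = (n + (2 + 25 - 46/5 - 115))*(4 + 2*n) = (n - 486/5)*(4 + 2*n) = (-486/5 + n)*(4 + 2*n) = (4 + 2*n)*(-486/5 + n))
d((-8 + 7)²) + 282147/(-377681) = (-1944/5 + 2*((-8 + 7)²)² - 952*(-8 + 7)²/5) + 282147/(-377681) = (-1944/5 + 2*((-1)²)² - 952/5*(-1)²) + 282147*(-1/377681) = (-1944/5 + 2*1² - 952/5*1) - 282147/377681 = (-1944/5 + 2*1 - 952/5) - 282147/377681 = (-1944/5 + 2 - 952/5) - 282147/377681 = -2886/5 - 282147/377681 = -1091398101/1888405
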